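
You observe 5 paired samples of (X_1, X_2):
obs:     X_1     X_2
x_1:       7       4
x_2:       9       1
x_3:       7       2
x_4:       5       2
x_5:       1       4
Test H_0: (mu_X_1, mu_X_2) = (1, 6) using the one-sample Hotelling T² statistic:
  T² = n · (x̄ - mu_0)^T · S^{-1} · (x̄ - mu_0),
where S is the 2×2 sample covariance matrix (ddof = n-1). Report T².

Step 1 — sample mean vector:
  mean(X_1) = (7 + 9 + 7 + 5 + 1) / 5 = 29/5 = 5.8
  mean(X_2) = (4 + 1 + 2 + 2 + 4) / 5 = 13/5 = 2.6
  x̄ = (5.8, 2.6),  deviation x̄ - mu_0 = (5.8, 2.6) - (1, 6) = (4.8, -3.4).

Step 2 — sample covariance matrix, S[i,j] = (1/(n-1)) · Σ_k (x_{k,i} - mean_i) · (x_{k,j} - mean_j), divisor n-1 = 4:
  S[X_1,X_1] = ((1.2)·(1.2) + (3.2)·(3.2) + (1.2)·(1.2) + (-0.8)·(-0.8) + (-4.8)·(-4.8)) / 4 = 36.8/4 = 9.2
  S[X_1,X_2] = ((1.2)·(1.4) + (3.2)·(-1.6) + (1.2)·(-0.6) + (-0.8)·(-0.6) + (-4.8)·(1.4)) / 4 = -10.4/4 = -2.6
  S[X_2,X_2] = ((1.4)·(1.4) + (-1.6)·(-1.6) + (-0.6)·(-0.6) + (-0.6)·(-0.6) + (1.4)·(1.4)) / 4 = 7.2/4 = 1.8
  S = [[9.2, -2.6],
 [-2.6, 1.8]].

Step 3 — invert S. det(S) = 9.2·1.8 - (-2.6)² = 9.8.
  S^{-1} = (1/det) · [[d, -b], [-b, a]] = [[0.1837, 0.2653],
 [0.2653, 0.9388]].

Step 4 — quadratic form (x̄ - mu_0)^T · S^{-1} · (x̄ - mu_0):
  S^{-1} · (x̄ - mu_0) = (-0.0204, -1.9184),
  (x̄ - mu_0)^T · [...] = (4.8)·(-0.0204) + (-3.4)·(-1.9184) = 6.4245.

Step 5 — scale by n: T² = 5 · 6.4245 = 32.1224.

T² ≈ 32.1224


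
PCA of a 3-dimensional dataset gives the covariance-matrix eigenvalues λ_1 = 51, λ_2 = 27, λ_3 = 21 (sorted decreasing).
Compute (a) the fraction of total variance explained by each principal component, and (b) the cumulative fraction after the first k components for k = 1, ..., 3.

Step 1 — total variance = trace(Sigma) = Σ λ_i = 51 + 27 + 21 = 99.

Step 2 — fraction explained by component i = λ_i / Σ λ:
  PC1: 51/99 = 0.5152
  PC2: 27/99 = 0.2727
  PC3: 21/99 = 0.2121

Step 3 — cumulative fraction after k components = (λ_1 + ... + λ_k) / Σ λ:
  k = 1: 51/99 = 0.5152
  k = 2: (51 + 27)/99 = 78/99 = 0.7879
  k = 3: (51 + 27 + 21)/99 = 99/99 = 1

Summary (fraction, with percent):

explained: PC1 0.5152 (51.52%), PC2 0.2727 (27.27%), PC3 0.2121 (21.21%);  cumulative: 0.5152, 0.7879, 1


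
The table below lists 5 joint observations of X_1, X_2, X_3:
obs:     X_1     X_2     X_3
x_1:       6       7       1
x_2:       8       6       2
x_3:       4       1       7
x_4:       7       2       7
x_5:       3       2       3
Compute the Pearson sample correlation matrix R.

Step 1 — column means:
  mean(X_1) = (6 + 8 + 4 + 7 + 3) / 5 = 28/5 = 5.6
  mean(X_2) = (7 + 6 + 1 + 2 + 2) / 5 = 18/5 = 3.6
  mean(X_3) = (1 + 2 + 7 + 7 + 3) / 5 = 20/5 = 4

Step 2 — sample variances and covariances s[i,j] = (1/(n-1)) · Σ_k (x_{k,i} - mean_i) · (x_{k,j} - mean_j), with n-1 = 4:
  s[X_1,X_1] = ((0.4)·(0.4) + (2.4)·(2.4) + (-1.6)·(-1.6) + (1.4)·(1.4) + (-2.6)·(-2.6)) / 4 = 17.2/4 = 4.3
  s[X_1,X_2] = ((0.4)·(3.4) + (2.4)·(2.4) + (-1.6)·(-2.6) + (1.4)·(-1.6) + (-2.6)·(-1.6)) / 4 = 13.2/4 = 3.3
  s[X_1,X_3] = ((0.4)·(-3) + (2.4)·(-2) + (-1.6)·(3) + (1.4)·(3) + (-2.6)·(-1)) / 4 = -4/4 = -1
  s[X_2,X_2] = ((3.4)·(3.4) + (2.4)·(2.4) + (-2.6)·(-2.6) + (-1.6)·(-1.6) + (-1.6)·(-1.6)) / 4 = 29.2/4 = 7.3
  s[X_2,X_3] = ((3.4)·(-3) + (2.4)·(-2) + (-2.6)·(3) + (-1.6)·(3) + (-1.6)·(-1)) / 4 = -26/4 = -6.5
  s[X_3,X_3] = ((-3)·(-3) + (-2)·(-2) + (3)·(3) + (3)·(3) + (-1)·(-1)) / 4 = 32/4 = 8
  Sample standard deviations s_i = √(s[i,i]):
  s(X_1) = √(4.3) = 2.0736
  s(X_2) = √(7.3) = 2.7019
  s(X_3) = √(8) = 2.8284

Step 3 — r_{ij} = s_{ij} / (s_i · s_j):
  r[X_1,X_1] = 1 (diagonal).
  r[X_1,X_2] = 3.3 / (2.0736 · 2.7019) = 3.3 / 5.6027 = 0.589
  r[X_1,X_3] = -1 / (2.0736 · 2.8284) = -1 / 5.8652 = -0.1705
  r[X_2,X_2] = 1 (diagonal).
  r[X_2,X_3] = -6.5 / (2.7019 · 2.8284) = -6.5 / 7.642 = -0.8506
  r[X_3,X_3] = 1 (diagonal).

R is symmetric with unit diagonal. Assembling:

R = [[1, 0.589, -0.1705],
 [0.589, 1, -0.8506],
 [-0.1705, -0.8506, 1]]


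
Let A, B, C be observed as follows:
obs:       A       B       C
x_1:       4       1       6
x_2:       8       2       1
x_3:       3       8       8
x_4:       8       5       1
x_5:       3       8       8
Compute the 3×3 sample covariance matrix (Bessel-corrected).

Step 1 — column means:
  mean(A) = (4 + 8 + 3 + 8 + 3) / 5 = 26/5 = 5.2
  mean(B) = (1 + 2 + 8 + 5 + 8) / 5 = 24/5 = 4.8
  mean(C) = (6 + 1 + 8 + 1 + 8) / 5 = 24/5 = 4.8

Step 2 — sample covariance S[i,j] = (1/(n-1)) · Σ_k (x_{k,i} - mean_i) · (x_{k,j} - mean_j), with n-1 = 4.
  S[A,A] = ((-1.2)·(-1.2) + (2.8)·(2.8) + (-2.2)·(-2.2) + (2.8)·(2.8) + (-2.2)·(-2.2)) / 4 = 26.8/4 = 6.7
  S[A,B] = ((-1.2)·(-3.8) + (2.8)·(-2.8) + (-2.2)·(3.2) + (2.8)·(0.2) + (-2.2)·(3.2)) / 4 = -16.8/4 = -4.2
  S[A,C] = ((-1.2)·(1.2) + (2.8)·(-3.8) + (-2.2)·(3.2) + (2.8)·(-3.8) + (-2.2)·(3.2)) / 4 = -36.8/4 = -9.2
  S[B,B] = ((-3.8)·(-3.8) + (-2.8)·(-2.8) + (3.2)·(3.2) + (0.2)·(0.2) + (3.2)·(3.2)) / 4 = 42.8/4 = 10.7
  S[B,C] = ((-3.8)·(1.2) + (-2.8)·(-3.8) + (3.2)·(3.2) + (0.2)·(-3.8) + (3.2)·(3.2)) / 4 = 25.8/4 = 6.45
  S[C,C] = ((1.2)·(1.2) + (-3.8)·(-3.8) + (3.2)·(3.2) + (-3.8)·(-3.8) + (3.2)·(3.2)) / 4 = 50.8/4 = 12.7

S is symmetric (S[j,i] = S[i,j]). Assembling:

S = [[6.7, -4.2, -9.2],
 [-4.2, 10.7, 6.45],
 [-9.2, 6.45, 12.7]]


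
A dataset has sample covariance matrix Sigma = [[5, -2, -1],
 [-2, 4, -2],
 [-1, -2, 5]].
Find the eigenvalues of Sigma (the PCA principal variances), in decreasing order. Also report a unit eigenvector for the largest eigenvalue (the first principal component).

Step 1 — characteristic polynomial p(λ) = det(λI - Sigma) = λ³ - tr·λ² + c_1·λ - det, where tr = trace, c_1 = sum of the principal 2×2 minors, det = det(Sigma):
  tr = 5 + 4 + 5 = 14,
  c_1 = (5·4 - (-2)²) + (5·5 - (-1)²) + (4·5 - (-2)²) = 16 + 24 + 16 = 56,
  det = 5·(4·5 - (-2)²) - (-2)·((-2)·5 - (-2)·(-1)) + (-1)·((-2)·(-2) - 4·(-1)) = 5·(16) - (-2)·(-12) + (-1)·(8) = 48.
  So p(λ) = λ³ - 14λ² + 56λ - 48.
Step 2 — look for an integer root (rational root theorem: any rational root is an integer divisor of 48). Testing λ = 6:
  p(6) = 216 - 504 + 336 - 48 = 0  ✓
  Dividing out (λ - 6): p(λ) = (λ - 6)(λ² - 8λ + 8).
Step 3 — remaining eigenvalues from the quadratic λ² - 8λ + 8 = 0:
  Δ = 8² - 4·8 = 64 - 32 = 32,  λ = (8 ± √32)/2 = (8 ± 5.6569)/2 ≈ 6.8284 or 1.1716.
  Sorted: λ_1 = 6.8284,  λ_2 = 6,  λ_3 = 1.1716  (check: sum = 14 = tr ✓).

Step 4 — unit eigenvector for λ_1 ≈ 6.8284: v spans the null space of (Sigma - λ_1 I), whose rows are
  r_1 = (-1.8284, -2, -1),  r_2 = (-2, -2.8284, -2),  r_3 = (-1, -2, -1.8284).
  v is orthogonal to every row, so take v ∝ r_1 × r_2 = ((-2)·(-2) - (-1)·(-2.8284), (-1)·(-2) - (-1.8284)·(-2), (-1.8284)·(-2.8284) - (-2)·(-2)) ≈ (1.1716, -1.6569, 1.1716).
  Let u = (1.1716, -1.6569, 1.1716).
  ||u|| = √((1.1716)² + (-1.6569)² + (1.1716)²) = √(5.4903) ≈ 2.3431,  v_1 = u/||u|| ≈ (0.5, -0.7071, 0.5) (||v_1|| = 1).

λ_1 = 6.8284,  λ_2 = 6,  λ_3 = 1.1716;  v_1 ≈ (0.5, -0.7071, 0.5)


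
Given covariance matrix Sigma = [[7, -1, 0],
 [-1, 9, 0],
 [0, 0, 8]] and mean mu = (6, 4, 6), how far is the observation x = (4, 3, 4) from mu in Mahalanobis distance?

Step 1 — centre the observation: (x - mu) = (-2, -1, -2).

Step 2 — invert Sigma (cofactor / det for 3×3, or solve directly):
  Sigma^{-1} = [[0.1452, 0.0161, 0],
 [0.0161, 0.1129, 0],
 [0, 0, 0.125]].

Step 3 — form the quadratic (x - mu)^T · Sigma^{-1} · (x - mu):
  Sigma^{-1} · (x - mu) = (-0.3065, -0.1452, -0.25).
  (x - mu)^T · [Sigma^{-1} · (x - mu)] = (-2)·(-0.3065) + (-1)·(-0.1452) + (-2)·(-0.25) = 1.2581.

Step 4 — take square root: d = √(1.2581) ≈ 1.1216.

d(x, mu) = √(1.2581) ≈ 1.1216


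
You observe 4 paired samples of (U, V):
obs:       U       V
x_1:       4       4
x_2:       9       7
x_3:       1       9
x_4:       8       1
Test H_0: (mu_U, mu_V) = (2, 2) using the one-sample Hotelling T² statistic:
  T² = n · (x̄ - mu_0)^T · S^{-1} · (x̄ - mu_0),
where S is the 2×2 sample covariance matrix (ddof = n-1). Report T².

Step 1 — sample mean vector:
  mean(U) = (4 + 9 + 1 + 8) / 4 = 22/4 = 5.5
  mean(V) = (4 + 7 + 9 + 1) / 4 = 21/4 = 5.25
  x̄ = (5.5, 5.25),  deviation x̄ - mu_0 = (5.5, 5.25) - (2, 2) = (3.5, 3.25).

Step 2 — sample covariance matrix, S[i,j] = (1/(n-1)) · Σ_k (x_{k,i} - mean_i) · (x_{k,j} - mean_j), divisor n-1 = 3:
  S[U,U] = ((-1.5)·(-1.5) + (3.5)·(3.5) + (-4.5)·(-4.5) + (2.5)·(2.5)) / 3 = 41/3 = 13.6667
  S[U,V] = ((-1.5)·(-1.25) + (3.5)·(1.75) + (-4.5)·(3.75) + (2.5)·(-4.25)) / 3 = -19.5/3 = -6.5
  S[V,V] = ((-1.25)·(-1.25) + (1.75)·(1.75) + (3.75)·(3.75) + (-4.25)·(-4.25)) / 3 = 36.75/3 = 12.25
  S = [[13.6667, -6.5],
 [-6.5, 12.25]].

Step 3 — invert S. det(S) = 13.6667·12.25 - (-6.5)² = 125.1667.
  S^{-1} = (1/det) · [[d, -b], [-b, a]] = [[0.0979, 0.0519],
 [0.0519, 0.1092]].

Step 4 — quadratic form (x̄ - mu_0)^T · S^{-1} · (x̄ - mu_0):
  S^{-1} · (x̄ - mu_0) = (0.5113, 0.5366),
  (x̄ - mu_0)^T · [...] = (3.5)·(0.5113) + (3.25)·(0.5366) = 3.5336.

Step 5 — scale by n: T² = 4 · 3.5336 = 14.1345.

T² ≈ 14.1345


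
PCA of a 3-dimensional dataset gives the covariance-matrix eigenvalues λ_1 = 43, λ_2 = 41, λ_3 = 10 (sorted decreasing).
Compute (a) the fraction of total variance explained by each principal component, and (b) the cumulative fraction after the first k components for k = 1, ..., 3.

Step 1 — total variance = trace(Sigma) = Σ λ_i = 43 + 41 + 10 = 94.

Step 2 — fraction explained by component i = λ_i / Σ λ:
  PC1: 43/94 = 0.4574
  PC2: 41/94 = 0.4362
  PC3: 10/94 = 0.1064

Step 3 — cumulative fraction after k components = (λ_1 + ... + λ_k) / Σ λ:
  k = 1: 43/94 = 0.4574
  k = 2: (43 + 41)/94 = 84/94 = 0.8936
  k = 3: (43 + 41 + 10)/94 = 94/94 = 1

Summary (fraction, with percent):

explained: PC1 0.4574 (45.74%), PC2 0.4362 (43.62%), PC3 0.1064 (10.64%);  cumulative: 0.4574, 0.8936, 1


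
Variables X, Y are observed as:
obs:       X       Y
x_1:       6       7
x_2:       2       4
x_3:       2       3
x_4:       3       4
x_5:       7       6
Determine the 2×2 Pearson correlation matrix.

Step 1 — column means:
  mean(X) = (6 + 2 + 2 + 3 + 7) / 5 = 20/5 = 4
  mean(Y) = (7 + 4 + 3 + 4 + 6) / 5 = 24/5 = 4.8

Step 2 — sample variances and covariances s[i,j] = (1/(n-1)) · Σ_k (x_{k,i} - mean_i) · (x_{k,j} - mean_j), with n-1 = 4:
  s[X,X] = ((2)·(2) + (-2)·(-2) + (-2)·(-2) + (-1)·(-1) + (3)·(3)) / 4 = 22/4 = 5.5
  s[X,Y] = ((2)·(2.2) + (-2)·(-0.8) + (-2)·(-1.8) + (-1)·(-0.8) + (3)·(1.2)) / 4 = 14/4 = 3.5
  s[Y,Y] = ((2.2)·(2.2) + (-0.8)·(-0.8) + (-1.8)·(-1.8) + (-0.8)·(-0.8) + (1.2)·(1.2)) / 4 = 10.8/4 = 2.7
  Sample standard deviations s_i = √(s[i,i]):
  s(X) = √(5.5) = 2.3452
  s(Y) = √(2.7) = 1.6432

Step 3 — r_{ij} = s_{ij} / (s_i · s_j):
  r[X,X] = 1 (diagonal).
  r[X,Y] = 3.5 / (2.3452 · 1.6432) = 3.5 / 3.8536 = 0.9082
  r[Y,Y] = 1 (diagonal).

R is symmetric with unit diagonal. Assembling:

R = [[1, 0.9082],
 [0.9082, 1]]


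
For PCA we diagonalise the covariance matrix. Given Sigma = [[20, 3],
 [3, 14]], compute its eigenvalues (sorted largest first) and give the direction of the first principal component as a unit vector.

Step 1 — characteristic polynomial of 2×2 Sigma:
  det(Sigma - λI) = λ² - trace · λ + det = 0.
  trace = 20 + 14 = 34, det = 20·14 - (3)² = 271.
Step 2 — discriminant:
  Δ = trace² - 4·det = 1156 - 1084 = 72.
Step 3 — eigenvalues:
  λ = (trace ± √Δ)/2 = (34 ± 8.4853)/2,
  λ_1 = 21.2426,  λ_2 = 12.7574.

Step 4 — unit eigenvector for λ_1: solve (Sigma - λ_1 I)v = 0. First row:
  (20 - 21.2426)·v_x + (3)·v_y = 0, i.e. (-1.2426)·v_x + (3)·v_y = 0,
  so v ∝ (b, λ_1 - a) = (3, 1.2426) = u.
  ||u|| = √((3)² + (1.2426)²) = √(10.5442) ≈ 3.2472,
  v_1 = u/||u|| ≈ (0.9239, 0.3827) (||v_1|| = 1).

λ_1 = 21.2426,  λ_2 = 12.7574;  v_1 ≈ (0.9239, 0.3827)


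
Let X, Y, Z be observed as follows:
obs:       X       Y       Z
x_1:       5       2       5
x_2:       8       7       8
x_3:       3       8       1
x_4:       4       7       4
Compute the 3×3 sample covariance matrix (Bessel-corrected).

Step 1 — column means:
  mean(X) = (5 + 8 + 3 + 4) / 4 = 20/4 = 5
  mean(Y) = (2 + 7 + 8 + 7) / 4 = 24/4 = 6
  mean(Z) = (5 + 8 + 1 + 4) / 4 = 18/4 = 4.5

Step 2 — sample covariance S[i,j] = (1/(n-1)) · Σ_k (x_{k,i} - mean_i) · (x_{k,j} - mean_j), with n-1 = 3.
  S[X,X] = ((0)·(0) + (3)·(3) + (-2)·(-2) + (-1)·(-1)) / 3 = 14/3 = 4.6667
  S[X,Y] = ((0)·(-4) + (3)·(1) + (-2)·(2) + (-1)·(1)) / 3 = -2/3 = -0.6667
  S[X,Z] = ((0)·(0.5) + (3)·(3.5) + (-2)·(-3.5) + (-1)·(-0.5)) / 3 = 18/3 = 6
  S[Y,Y] = ((-4)·(-4) + (1)·(1) + (2)·(2) + (1)·(1)) / 3 = 22/3 = 7.3333
  S[Y,Z] = ((-4)·(0.5) + (1)·(3.5) + (2)·(-3.5) + (1)·(-0.5)) / 3 = -6/3 = -2
  S[Z,Z] = ((0.5)·(0.5) + (3.5)·(3.5) + (-3.5)·(-3.5) + (-0.5)·(-0.5)) / 3 = 25/3 = 8.3333

S is symmetric (S[j,i] = S[i,j]). Assembling:

S = [[4.6667, -0.6667, 6],
 [-0.6667, 7.3333, -2],
 [6, -2, 8.3333]]


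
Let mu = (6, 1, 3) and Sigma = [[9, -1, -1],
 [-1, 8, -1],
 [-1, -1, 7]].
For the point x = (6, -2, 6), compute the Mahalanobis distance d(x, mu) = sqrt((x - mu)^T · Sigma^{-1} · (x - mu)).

Step 1 — centre the observation: (x - mu) = (0, -3, 3).

Step 2 — invert Sigma (cofactor / det for 3×3, or solve directly):
  Sigma^{-1} = [[0.1151, 0.0167, 0.0188],
 [0.0167, 0.1297, 0.0209],
 [0.0188, 0.0209, 0.1485]].

Step 3 — form the quadratic (x - mu)^T · Sigma^{-1} · (x - mu):
  Sigma^{-1} · (x - mu) = (0.0063, -0.3264, 0.3828).
  (x - mu)^T · [Sigma^{-1} · (x - mu)] = (0)·(0.0063) + (-3)·(-0.3264) + (3)·(0.3828) = 2.1276.

Step 4 — take square root: d = √(2.1276) ≈ 1.4586.

d(x, mu) = √(2.1276) ≈ 1.4586


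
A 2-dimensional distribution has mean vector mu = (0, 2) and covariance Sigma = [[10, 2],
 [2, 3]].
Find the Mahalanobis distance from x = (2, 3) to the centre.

Step 1 — centre the observation: (x - mu) = (2, 1).

Step 2 — invert Sigma. det(Sigma) = 10·3 - (2)² = 26.
  Sigma^{-1} = (1/det) · [[d, -b], [-b, a]] = [[0.1154, -0.0769],
 [-0.0769, 0.3846]].

Step 3 — form the quadratic (x - mu)^T · Sigma^{-1} · (x - mu):
  Sigma^{-1} · (x - mu) = (0.1538, 0.2308).
  (x - mu)^T · [Sigma^{-1} · (x - mu)] = (2)·(0.1538) + (1)·(0.2308) = 0.5385.

Step 4 — take square root: d = √(0.5385) ≈ 0.7338.

d(x, mu) = √(0.5385) ≈ 0.7338


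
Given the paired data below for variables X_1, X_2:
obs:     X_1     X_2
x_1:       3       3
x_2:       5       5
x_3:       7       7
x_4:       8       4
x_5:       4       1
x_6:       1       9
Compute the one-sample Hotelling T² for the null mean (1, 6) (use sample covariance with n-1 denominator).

Step 1 — sample mean vector:
  mean(X_1) = (3 + 5 + 7 + 8 + 4 + 1) / 6 = 28/6 = 4.6667
  mean(X_2) = (3 + 5 + 7 + 4 + 1 + 9) / 6 = 29/6 = 4.8333
  x̄ = (4.6667, 4.8333),  deviation x̄ - mu_0 = (4.6667, 4.8333) - (1, 6) = (3.6667, -1.1667).

Step 2 — sample covariance matrix, S[i,j] = (1/(n-1)) · Σ_k (x_{k,i} - mean_i) · (x_{k,j} - mean_j), divisor n-1 = 5:
  S[X_1,X_1] = ((-1.6667)·(-1.6667) + (0.3333)·(0.3333) + (2.3333)·(2.3333) + (3.3333)·(3.3333) + (-0.6667)·(-0.6667) + (-3.6667)·(-3.6667)) / 5 = 33.3333/5 = 6.6667
  S[X_1,X_2] = ((-1.6667)·(-1.8333) + (0.3333)·(0.1667) + (2.3333)·(2.1667) + (3.3333)·(-0.8333) + (-0.6667)·(-3.8333) + (-3.6667)·(4.1667)) / 5 = -7.3333/5 = -1.4667
  S[X_2,X_2] = ((-1.8333)·(-1.8333) + (0.1667)·(0.1667) + (2.1667)·(2.1667) + (-0.8333)·(-0.8333) + (-3.8333)·(-3.8333) + (4.1667)·(4.1667)) / 5 = 40.8333/5 = 8.1667
  S = [[6.6667, -1.4667],
 [-1.4667, 8.1667]].

Step 3 — invert S. det(S) = 6.6667·8.1667 - (-1.4667)² = 52.2933.
  S^{-1} = (1/det) · [[d, -b], [-b, a]] = [[0.1562, 0.028],
 [0.028, 0.1275]].

Step 4 — quadratic form (x̄ - mu_0)^T · S^{-1} · (x̄ - mu_0):
  S^{-1} · (x̄ - mu_0) = (0.5399, -0.0459),
  (x̄ - mu_0)^T · [...] = (3.6667)·(0.5399) + (-1.1667)·(-0.0459) = 2.0332.

Step 5 — scale by n: T² = 6 · 2.0332 = 12.1991.

T² ≈ 12.1991


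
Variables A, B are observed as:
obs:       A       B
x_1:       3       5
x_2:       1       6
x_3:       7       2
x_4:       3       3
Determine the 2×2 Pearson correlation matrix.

Step 1 — column means:
  mean(A) = (3 + 1 + 7 + 3) / 4 = 14/4 = 3.5
  mean(B) = (5 + 6 + 2 + 3) / 4 = 16/4 = 4

Step 2 — sample variances and covariances s[i,j] = (1/(n-1)) · Σ_k (x_{k,i} - mean_i) · (x_{k,j} - mean_j), with n-1 = 3:
  s[A,A] = ((-0.5)·(-0.5) + (-2.5)·(-2.5) + (3.5)·(3.5) + (-0.5)·(-0.5)) / 3 = 19/3 = 6.3333
  s[A,B] = ((-0.5)·(1) + (-2.5)·(2) + (3.5)·(-2) + (-0.5)·(-1)) / 3 = -12/3 = -4
  s[B,B] = ((1)·(1) + (2)·(2) + (-2)·(-2) + (-1)·(-1)) / 3 = 10/3 = 3.3333
  Sample standard deviations s_i = √(s[i,i]):
  s(A) = √(6.3333) = 2.5166
  s(B) = √(3.3333) = 1.8257

Step 3 — r_{ij} = s_{ij} / (s_i · s_j):
  r[A,A] = 1 (diagonal).
  r[A,B] = -4 / (2.5166 · 1.8257) = -4 / 4.5947 = -0.8706
  r[B,B] = 1 (diagonal).

R is symmetric with unit diagonal. Assembling:

R = [[1, -0.8706],
 [-0.8706, 1]]


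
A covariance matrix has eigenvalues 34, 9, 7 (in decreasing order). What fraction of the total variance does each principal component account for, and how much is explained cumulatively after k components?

Step 1 — total variance = trace(Sigma) = Σ λ_i = 34 + 9 + 7 = 50.

Step 2 — fraction explained by component i = λ_i / Σ λ:
  PC1: 34/50 = 0.68
  PC2: 9/50 = 0.18
  PC3: 7/50 = 0.14

Step 3 — cumulative fraction after k components = (λ_1 + ... + λ_k) / Σ λ:
  k = 1: 34/50 = 0.68
  k = 2: (34 + 9)/50 = 43/50 = 0.86
  k = 3: (34 + 9 + 7)/50 = 50/50 = 1

Summary (fraction, with percent):

explained: PC1 0.68 (68%), PC2 0.18 (18%), PC3 0.14 (14%);  cumulative: 0.68, 0.86, 1


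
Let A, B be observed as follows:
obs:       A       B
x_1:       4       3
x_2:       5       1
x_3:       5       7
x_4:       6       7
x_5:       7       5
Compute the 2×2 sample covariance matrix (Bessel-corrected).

Step 1 — column means:
  mean(A) = (4 + 5 + 5 + 6 + 7) / 5 = 27/5 = 5.4
  mean(B) = (3 + 1 + 7 + 7 + 5) / 5 = 23/5 = 4.6

Step 2 — sample covariance S[i,j] = (1/(n-1)) · Σ_k (x_{k,i} - mean_i) · (x_{k,j} - mean_j), with n-1 = 4.
  S[A,A] = ((-1.4)·(-1.4) + (-0.4)·(-0.4) + (-0.4)·(-0.4) + (0.6)·(0.6) + (1.6)·(1.6)) / 4 = 5.2/4 = 1.3
  S[A,B] = ((-1.4)·(-1.6) + (-0.4)·(-3.6) + (-0.4)·(2.4) + (0.6)·(2.4) + (1.6)·(0.4)) / 4 = 4.8/4 = 1.2
  S[B,B] = ((-1.6)·(-1.6) + (-3.6)·(-3.6) + (2.4)·(2.4) + (2.4)·(2.4) + (0.4)·(0.4)) / 4 = 27.2/4 = 6.8

S is symmetric (S[j,i] = S[i,j]). Assembling:

S = [[1.3, 1.2],
 [1.2, 6.8]]


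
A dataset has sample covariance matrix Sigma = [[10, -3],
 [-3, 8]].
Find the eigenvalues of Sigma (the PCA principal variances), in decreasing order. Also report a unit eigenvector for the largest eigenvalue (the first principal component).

Step 1 — characteristic polynomial of 2×2 Sigma:
  det(Sigma - λI) = λ² - trace · λ + det = 0.
  trace = 10 + 8 = 18, det = 10·8 - (-3)² = 71.
Step 2 — discriminant:
  Δ = trace² - 4·det = 324 - 284 = 40.
Step 3 — eigenvalues:
  λ = (trace ± √Δ)/2 = (18 ± 6.3246)/2,
  λ_1 = 12.1623,  λ_2 = 5.8377.

Step 4 — unit eigenvector for λ_1: solve (Sigma - λ_1 I)v = 0. First row:
  (10 - 12.1623)·v_x + (-3)·v_y = 0, i.e. (-2.1623)·v_x + (-3)·v_y = 0,
  so v ∝ (b, λ_1 - a) = (-3, 2.1623); multiply by -1 so the first entry is positive: u = (3, -2.1623).
  ||u|| = √((3)² + (-2.1623)²) = √(13.6754) ≈ 3.698,
  v_1 = u/||u|| ≈ (0.8112, -0.5847) (||v_1|| = 1).

λ_1 = 12.1623,  λ_2 = 5.8377;  v_1 ≈ (0.8112, -0.5847)


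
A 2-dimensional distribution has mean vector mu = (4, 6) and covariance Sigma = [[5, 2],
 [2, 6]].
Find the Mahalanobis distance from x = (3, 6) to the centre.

Step 1 — centre the observation: (x - mu) = (-1, 0).

Step 2 — invert Sigma. det(Sigma) = 5·6 - (2)² = 26.
  Sigma^{-1} = (1/det) · [[d, -b], [-b, a]] = [[0.2308, -0.0769],
 [-0.0769, 0.1923]].

Step 3 — form the quadratic (x - mu)^T · Sigma^{-1} · (x - mu):
  Sigma^{-1} · (x - mu) = (-0.2308, 0.0769).
  (x - mu)^T · [Sigma^{-1} · (x - mu)] = (-1)·(-0.2308) + (0)·(0.0769) = 0.2308.

Step 4 — take square root: d = √(0.2308) ≈ 0.4804.

d(x, mu) = √(0.2308) ≈ 0.4804


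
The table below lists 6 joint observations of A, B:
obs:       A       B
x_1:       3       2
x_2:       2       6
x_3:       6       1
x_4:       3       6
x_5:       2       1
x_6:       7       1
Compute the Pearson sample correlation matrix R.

Step 1 — column means:
  mean(A) = (3 + 2 + 6 + 3 + 2 + 7) / 6 = 23/6 = 3.8333
  mean(B) = (2 + 6 + 1 + 6 + 1 + 1) / 6 = 17/6 = 2.8333

Step 2 — sample variances and covariances s[i,j] = (1/(n-1)) · Σ_k (x_{k,i} - mean_i) · (x_{k,j} - mean_j), with n-1 = 5:
  s[A,A] = ((-0.8333)·(-0.8333) + (-1.8333)·(-1.8333) + (2.1667)·(2.1667) + (-0.8333)·(-0.8333) + (-1.8333)·(-1.8333) + (3.1667)·(3.1667)) / 5 = 22.8333/5 = 4.5667
  s[A,B] = ((-0.8333)·(-0.8333) + (-1.8333)·(3.1667) + (2.1667)·(-1.8333) + (-0.8333)·(3.1667) + (-1.8333)·(-1.8333) + (3.1667)·(-1.8333)) / 5 = -14.1667/5 = -2.8333
  s[B,B] = ((-0.8333)·(-0.8333) + (3.1667)·(3.1667) + (-1.8333)·(-1.8333) + (3.1667)·(3.1667) + (-1.8333)·(-1.8333) + (-1.8333)·(-1.8333)) / 5 = 30.8333/5 = 6.1667
  Sample standard deviations s_i = √(s[i,i]):
  s(A) = √(4.5667) = 2.137
  s(B) = √(6.1667) = 2.4833

Step 3 — r_{ij} = s_{ij} / (s_i · s_j):
  r[A,A] = 1 (diagonal).
  r[A,B] = -2.8333 / (2.137 · 2.4833) = -2.8333 / 5.3067 = -0.5339
  r[B,B] = 1 (diagonal).

R is symmetric with unit diagonal. Assembling:

R = [[1, -0.5339],
 [-0.5339, 1]]


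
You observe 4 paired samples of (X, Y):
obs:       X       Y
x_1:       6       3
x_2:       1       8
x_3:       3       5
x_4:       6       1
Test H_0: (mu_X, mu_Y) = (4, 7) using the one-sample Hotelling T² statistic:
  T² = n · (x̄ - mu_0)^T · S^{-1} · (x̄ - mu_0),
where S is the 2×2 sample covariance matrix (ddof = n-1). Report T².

Step 1 — sample mean vector:
  mean(X) = (6 + 1 + 3 + 6) / 4 = 16/4 = 4
  mean(Y) = (3 + 8 + 5 + 1) / 4 = 17/4 = 4.25
  x̄ = (4, 4.25),  deviation x̄ - mu_0 = (4, 4.25) - (4, 7) = (0, -2.75).

Step 2 — sample covariance matrix, S[i,j] = (1/(n-1)) · Σ_k (x_{k,i} - mean_i) · (x_{k,j} - mean_j), divisor n-1 = 3:
  S[X,X] = ((2)·(2) + (-3)·(-3) + (-1)·(-1) + (2)·(2)) / 3 = 18/3 = 6
  S[X,Y] = ((2)·(-1.25) + (-3)·(3.75) + (-1)·(0.75) + (2)·(-3.25)) / 3 = -21/3 = -7
  S[Y,Y] = ((-1.25)·(-1.25) + (3.75)·(3.75) + (0.75)·(0.75) + (-3.25)·(-3.25)) / 3 = 26.75/3 = 8.9167
  S = [[6, -7],
 [-7, 8.9167]].

Step 3 — invert S. det(S) = 6·8.9167 - (-7)² = 4.5.
  S^{-1} = (1/det) · [[d, -b], [-b, a]] = [[1.9815, 1.5556],
 [1.5556, 1.3333]].

Step 4 — quadratic form (x̄ - mu_0)^T · S^{-1} · (x̄ - mu_0):
  S^{-1} · (x̄ - mu_0) = (-4.2778, -3.6667),
  (x̄ - mu_0)^T · [...] = (0)·(-4.2778) + (-2.75)·(-3.6667) = 10.0833.

Step 5 — scale by n: T² = 4 · 10.0833 = 40.3333.

T² ≈ 40.3333


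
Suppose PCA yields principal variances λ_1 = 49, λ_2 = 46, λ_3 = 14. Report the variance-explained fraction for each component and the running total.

Step 1 — total variance = trace(Sigma) = Σ λ_i = 49 + 46 + 14 = 109.

Step 2 — fraction explained by component i = λ_i / Σ λ:
  PC1: 49/109 = 0.4495
  PC2: 46/109 = 0.422
  PC3: 14/109 = 0.1284

Step 3 — cumulative fraction after k components = (λ_1 + ... + λ_k) / Σ λ:
  k = 1: 49/109 = 0.4495
  k = 2: (49 + 46)/109 = 95/109 = 0.8716
  k = 3: (49 + 46 + 14)/109 = 109/109 = 1

Summary (fraction, with percent):

explained: PC1 0.4495 (44.95%), PC2 0.422 (42.2%), PC3 0.1284 (12.84%);  cumulative: 0.4495, 0.8716, 1


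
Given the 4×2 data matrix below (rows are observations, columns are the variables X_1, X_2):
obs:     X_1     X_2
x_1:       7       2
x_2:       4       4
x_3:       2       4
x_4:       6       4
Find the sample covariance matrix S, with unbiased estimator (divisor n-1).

Step 1 — column means:
  mean(X_1) = (7 + 4 + 2 + 6) / 4 = 19/4 = 4.75
  mean(X_2) = (2 + 4 + 4 + 4) / 4 = 14/4 = 3.5

Step 2 — sample covariance S[i,j] = (1/(n-1)) · Σ_k (x_{k,i} - mean_i) · (x_{k,j} - mean_j), with n-1 = 3.
  S[X_1,X_1] = ((2.25)·(2.25) + (-0.75)·(-0.75) + (-2.75)·(-2.75) + (1.25)·(1.25)) / 3 = 14.75/3 = 4.9167
  S[X_1,X_2] = ((2.25)·(-1.5) + (-0.75)·(0.5) + (-2.75)·(0.5) + (1.25)·(0.5)) / 3 = -4.5/3 = -1.5
  S[X_2,X_2] = ((-1.5)·(-1.5) + (0.5)·(0.5) + (0.5)·(0.5) + (0.5)·(0.5)) / 3 = 3/3 = 1

S is symmetric (S[j,i] = S[i,j]). Assembling:

S = [[4.9167, -1.5],
 [-1.5, 1]]


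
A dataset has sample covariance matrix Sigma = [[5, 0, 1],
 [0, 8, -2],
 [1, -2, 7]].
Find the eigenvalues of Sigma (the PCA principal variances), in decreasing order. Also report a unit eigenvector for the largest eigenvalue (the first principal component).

Step 1 — characteristic polynomial p(λ) = det(λI - Sigma) = λ³ - tr·λ² + c_1·λ - det, where tr = trace, c_1 = sum of the principal 2×2 minors, det = det(Sigma):
  tr = 5 + 8 + 7 = 20,
  c_1 = (5·8 - (0)²) + (5·7 - (1)²) + (8·7 - (-2)²) = 40 + 34 + 52 = 126,
  det = 5·(8·7 - (-2)²) - (0)·((0)·7 - (-2)·(1)) + (1)·((0)·(-2) - 8·(1)) = 5·(52) - (0)·(2) + (1)·(-8) = 252.
  So p(λ) = λ³ - 20λ² + 126λ - 252.
Step 2 — look for an integer root (rational root theorem: any rational root is an integer divisor of 252). Testing λ = 6:
  p(6) = 216 - 720 + 756 - 252 = 0  ✓
  Dividing out (λ - 6): p(λ) = (λ - 6)(λ² - 14λ + 42).
Step 3 — remaining eigenvalues from the quadratic λ² - 14λ + 42 = 0:
  Δ = 14² - 4·42 = 196 - 168 = 28,  λ = (14 ± √28)/2 = (14 ± 5.2915)/2 ≈ 9.6458 or 4.3542.
  Sorted: λ_1 = 9.6458,  λ_2 = 6,  λ_3 = 4.3542  (check: sum = 20 = tr ✓).

Step 4 — unit eigenvector for λ_1 ≈ 9.6458: v spans the null space of (Sigma - λ_1 I), whose rows are
  r_1 = (-4.6458, 0, 1),  r_2 = (0, -1.6458, -2),  r_3 = (1, -2, -2.6458).
  v is orthogonal to every row, so take v ∝ r_1 × r_2 = ((0)·(-2) - (1)·(-1.6458), (1)·(0) - (-4.6458)·(-2), (-4.6458)·(-1.6458) - (0)·(0)) ≈ (1.6458, -9.2915, 7.6458).
  Let u = (1.6458, -9.2915, 7.6458).
  ||u|| = √((1.6458)² + (-9.2915)² + (7.6458)²) = √(147.498) ≈ 12.1449,  v_1 = u/||u|| ≈ (0.1355, -0.7651, 0.6295) (||v_1|| = 1).

λ_1 = 9.6458,  λ_2 = 6,  λ_3 = 4.3542;  v_1 ≈ (0.1355, -0.7651, 0.6295)


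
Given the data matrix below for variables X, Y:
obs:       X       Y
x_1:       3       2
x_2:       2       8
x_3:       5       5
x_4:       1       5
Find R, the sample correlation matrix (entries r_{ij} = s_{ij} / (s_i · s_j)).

Step 1 — column means:
  mean(X) = (3 + 2 + 5 + 1) / 4 = 11/4 = 2.75
  mean(Y) = (2 + 8 + 5 + 5) / 4 = 20/4 = 5

Step 2 — sample variances and covariances s[i,j] = (1/(n-1)) · Σ_k (x_{k,i} - mean_i) · (x_{k,j} - mean_j), with n-1 = 3:
  s[X,X] = ((0.25)·(0.25) + (-0.75)·(-0.75) + (2.25)·(2.25) + (-1.75)·(-1.75)) / 3 = 8.75/3 = 2.9167
  s[X,Y] = ((0.25)·(-3) + (-0.75)·(3) + (2.25)·(0) + (-1.75)·(0)) / 3 = -3/3 = -1
  s[Y,Y] = ((-3)·(-3) + (3)·(3) + (0)·(0) + (0)·(0)) / 3 = 18/3 = 6
  Sample standard deviations s_i = √(s[i,i]):
  s(X) = √(2.9167) = 1.7078
  s(Y) = √(6) = 2.4495

Step 3 — r_{ij} = s_{ij} / (s_i · s_j):
  r[X,X] = 1 (diagonal).
  r[X,Y] = -1 / (1.7078 · 2.4495) = -1 / 4.1833 = -0.239
  r[Y,Y] = 1 (diagonal).

R is symmetric with unit diagonal. Assembling:

R = [[1, -0.239],
 [-0.239, 1]]


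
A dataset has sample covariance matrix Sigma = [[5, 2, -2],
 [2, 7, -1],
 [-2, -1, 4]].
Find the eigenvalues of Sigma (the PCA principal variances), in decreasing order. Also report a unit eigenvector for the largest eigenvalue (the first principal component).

Step 1 — characteristic polynomial p(λ) = det(λI - Sigma) = λ³ - tr·λ² + c_1·λ - det, where tr = trace, c_1 = sum of the principal 2×2 minors, det = det(Sigma):
  tr = 5 + 7 + 4 = 16,
  c_1 = (5·7 - (2)²) + (5·4 - (-2)²) + (7·4 - (-1)²) = 31 + 16 + 27 = 74,
  det = 5·(7·4 - (-1)²) - (2)·((2)·4 - (-1)·(-2)) + (-2)·((2)·(-1) - 7·(-2)) = 5·(27) - (2)·(6) + (-2)·(12) = 99.
  So p(λ) = λ³ - 16λ² + 74λ - 99.
Step 2 — look for an integer root (rational root theorem: any rational root is an integer divisor of 99). Testing λ = 9:
  p(9) = 729 - 1296 + 666 - 99 = 0  ✓
  Dividing out (λ - 9): p(λ) = (λ - 9)(λ² - 7λ + 11).
Step 3 — remaining eigenvalues from the quadratic λ² - 7λ + 11 = 0:
  Δ = 7² - 4·11 = 49 - 44 = 5,  λ = (7 ± √5)/2 = (7 ± 2.2361)/2 ≈ 4.618 or 2.382.
  Sorted: λ_1 = 9,  λ_2 = 4.618,  λ_3 = 2.382  (check: sum = 16 = tr ✓).

Step 4 — unit eigenvector for λ_1 = 9: v spans the null space of (Sigma - λ_1 I), whose rows are
  r_1 = (-4, 2, -2),  r_2 = (2, -2, -1),  r_3 = (-2, -1, -5).
  v is orthogonal to every row, so take v ∝ r_1 × r_2 = ((2)·(-1) - (-2)·(-2), (-2)·(2) - (-4)·(-1), (-4)·(-2) - (2)·(2)) = (-6, -8, 4).
  Rescale (divide by 2; multiply by -1 so the first nonzero entry is positive): u = (3, 4, -2).
  ||u|| = √((3)² + (4)² + (-2)²) = √(29) ≈ 5.3852,  v_1 = u/||u|| ≈ (0.5571, 0.7428, -0.3714) (||v_1|| = 1).

λ_1 = 9,  λ_2 = 4.618,  λ_3 = 2.382;  v_1 ≈ (0.5571, 0.7428, -0.3714)


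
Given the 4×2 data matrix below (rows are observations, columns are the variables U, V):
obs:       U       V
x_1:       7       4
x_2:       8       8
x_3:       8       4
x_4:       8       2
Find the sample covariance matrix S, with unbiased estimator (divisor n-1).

Step 1 — column means:
  mean(U) = (7 + 8 + 8 + 8) / 4 = 31/4 = 7.75
  mean(V) = (4 + 8 + 4 + 2) / 4 = 18/4 = 4.5

Step 2 — sample covariance S[i,j] = (1/(n-1)) · Σ_k (x_{k,i} - mean_i) · (x_{k,j} - mean_j), with n-1 = 3.
  S[U,U] = ((-0.75)·(-0.75) + (0.25)·(0.25) + (0.25)·(0.25) + (0.25)·(0.25)) / 3 = 0.75/3 = 0.25
  S[U,V] = ((-0.75)·(-0.5) + (0.25)·(3.5) + (0.25)·(-0.5) + (0.25)·(-2.5)) / 3 = 0.5/3 = 0.1667
  S[V,V] = ((-0.5)·(-0.5) + (3.5)·(3.5) + (-0.5)·(-0.5) + (-2.5)·(-2.5)) / 3 = 19/3 = 6.3333

S is symmetric (S[j,i] = S[i,j]). Assembling:

S = [[0.25, 0.1667],
 [0.1667, 6.3333]]


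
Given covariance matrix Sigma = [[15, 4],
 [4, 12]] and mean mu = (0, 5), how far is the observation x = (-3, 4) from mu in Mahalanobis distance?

Step 1 — centre the observation: (x - mu) = (-3, -1).

Step 2 — invert Sigma. det(Sigma) = 15·12 - (4)² = 164.
  Sigma^{-1} = (1/det) · [[d, -b], [-b, a]] = [[0.0732, -0.0244],
 [-0.0244, 0.0915]].

Step 3 — form the quadratic (x - mu)^T · Sigma^{-1} · (x - mu):
  Sigma^{-1} · (x - mu) = (-0.1951, -0.0183).
  (x - mu)^T · [Sigma^{-1} · (x - mu)] = (-3)·(-0.1951) + (-1)·(-0.0183) = 0.6037.

Step 4 — take square root: d = √(0.6037) ≈ 0.777.

d(x, mu) = √(0.6037) ≈ 0.777


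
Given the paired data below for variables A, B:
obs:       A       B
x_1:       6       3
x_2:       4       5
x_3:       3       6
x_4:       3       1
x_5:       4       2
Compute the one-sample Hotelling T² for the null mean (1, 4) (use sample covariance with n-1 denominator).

Step 1 — sample mean vector:
  mean(A) = (6 + 4 + 3 + 3 + 4) / 5 = 20/5 = 4
  mean(B) = (3 + 5 + 6 + 1 + 2) / 5 = 17/5 = 3.4
  x̄ = (4, 3.4),  deviation x̄ - mu_0 = (4, 3.4) - (1, 4) = (3, -0.6).

Step 2 — sample covariance matrix, S[i,j] = (1/(n-1)) · Σ_k (x_{k,i} - mean_i) · (x_{k,j} - mean_j), divisor n-1 = 4:
  S[A,A] = ((2)·(2) + (0)·(0) + (-1)·(-1) + (-1)·(-1) + (0)·(0)) / 4 = 6/4 = 1.5
  S[A,B] = ((2)·(-0.4) + (0)·(1.6) + (-1)·(2.6) + (-1)·(-2.4) + (0)·(-1.4)) / 4 = -1/4 = -0.25
  S[B,B] = ((-0.4)·(-0.4) + (1.6)·(1.6) + (2.6)·(2.6) + (-2.4)·(-2.4) + (-1.4)·(-1.4)) / 4 = 17.2/4 = 4.3
  S = [[1.5, -0.25],
 [-0.25, 4.3]].

Step 3 — invert S. det(S) = 1.5·4.3 - (-0.25)² = 6.3875.
  S^{-1} = (1/det) · [[d, -b], [-b, a]] = [[0.6732, 0.0391],
 [0.0391, 0.2348]].

Step 4 — quadratic form (x̄ - mu_0)^T · S^{-1} · (x̄ - mu_0):
  S^{-1} · (x̄ - mu_0) = (1.9961, -0.0235),
  (x̄ - mu_0)^T · [...] = (3)·(1.9961) + (-0.6)·(-0.0235) = 6.0023.

Step 5 — scale by n: T² = 5 · 6.0023 = 30.0117.

T² ≈ 30.0117


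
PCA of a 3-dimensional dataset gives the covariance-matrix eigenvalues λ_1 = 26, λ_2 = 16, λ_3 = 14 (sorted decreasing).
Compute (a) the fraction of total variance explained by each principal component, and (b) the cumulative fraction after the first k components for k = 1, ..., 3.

Step 1 — total variance = trace(Sigma) = Σ λ_i = 26 + 16 + 14 = 56.

Step 2 — fraction explained by component i = λ_i / Σ λ:
  PC1: 26/56 = 0.4643
  PC2: 16/56 = 0.2857
  PC3: 14/56 = 0.25

Step 3 — cumulative fraction after k components = (λ_1 + ... + λ_k) / Σ λ:
  k = 1: 26/56 = 0.4643
  k = 2: (26 + 16)/56 = 42/56 = 0.75
  k = 3: (26 + 16 + 14)/56 = 56/56 = 1

Summary (fraction, with percent):

explained: PC1 0.4643 (46.43%), PC2 0.2857 (28.57%), PC3 0.25 (25%);  cumulative: 0.4643, 0.75, 1


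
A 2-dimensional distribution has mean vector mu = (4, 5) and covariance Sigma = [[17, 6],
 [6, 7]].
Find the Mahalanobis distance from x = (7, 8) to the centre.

Step 1 — centre the observation: (x - mu) = (3, 3).

Step 2 — invert Sigma. det(Sigma) = 17·7 - (6)² = 83.
  Sigma^{-1} = (1/det) · [[d, -b], [-b, a]] = [[0.0843, -0.0723],
 [-0.0723, 0.2048]].

Step 3 — form the quadratic (x - mu)^T · Sigma^{-1} · (x - mu):
  Sigma^{-1} · (x - mu) = (0.0361, 0.3976).
  (x - mu)^T · [Sigma^{-1} · (x - mu)] = (3)·(0.0361) + (3)·(0.3976) = 1.3012.

Step 4 — take square root: d = √(1.3012) ≈ 1.1407.

d(x, mu) = √(1.3012) ≈ 1.1407


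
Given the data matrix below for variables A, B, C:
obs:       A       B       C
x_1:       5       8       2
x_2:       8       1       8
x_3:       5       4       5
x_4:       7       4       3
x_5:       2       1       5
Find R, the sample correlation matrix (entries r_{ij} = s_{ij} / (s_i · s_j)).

Step 1 — column means:
  mean(A) = (5 + 8 + 5 + 7 + 2) / 5 = 27/5 = 5.4
  mean(B) = (8 + 1 + 4 + 4 + 1) / 5 = 18/5 = 3.6
  mean(C) = (2 + 8 + 5 + 3 + 5) / 5 = 23/5 = 4.6

Step 2 — sample variances and covariances s[i,j] = (1/(n-1)) · Σ_k (x_{k,i} - mean_i) · (x_{k,j} - mean_j), with n-1 = 4:
  s[A,A] = ((-0.4)·(-0.4) + (2.6)·(2.6) + (-0.4)·(-0.4) + (1.6)·(1.6) + (-3.4)·(-3.4)) / 4 = 21.2/4 = 5.3
  s[A,B] = ((-0.4)·(4.4) + (2.6)·(-2.6) + (-0.4)·(0.4) + (1.6)·(0.4) + (-3.4)·(-2.6)) / 4 = 0.8/4 = 0.2
  s[A,C] = ((-0.4)·(-2.6) + (2.6)·(3.4) + (-0.4)·(0.4) + (1.6)·(-1.6) + (-3.4)·(0.4)) / 4 = 5.8/4 = 1.45
  s[B,B] = ((4.4)·(4.4) + (-2.6)·(-2.6) + (0.4)·(0.4) + (0.4)·(0.4) + (-2.6)·(-2.6)) / 4 = 33.2/4 = 8.3
  s[B,C] = ((4.4)·(-2.6) + (-2.6)·(3.4) + (0.4)·(0.4) + (0.4)·(-1.6) + (-2.6)·(0.4)) / 4 = -21.8/4 = -5.45
  s[C,C] = ((-2.6)·(-2.6) + (3.4)·(3.4) + (0.4)·(0.4) + (-1.6)·(-1.6) + (0.4)·(0.4)) / 4 = 21.2/4 = 5.3
  Sample standard deviations s_i = √(s[i,i]):
  s(A) = √(5.3) = 2.3022
  s(B) = √(8.3) = 2.881
  s(C) = √(5.3) = 2.3022

Step 3 — r_{ij} = s_{ij} / (s_i · s_j):
  r[A,A] = 1 (diagonal).
  r[A,B] = 0.2 / (2.3022 · 2.881) = 0.2 / 6.6325 = 0.0302
  r[A,C] = 1.45 / (2.3022 · 2.3022) = 1.45 / 5.3 = 0.2736
  r[B,B] = 1 (diagonal).
  r[B,C] = -5.45 / (2.881 · 2.3022) = -5.45 / 6.6325 = -0.8217
  r[C,C] = 1 (diagonal).

R is symmetric with unit diagonal. Assembling:

R = [[1, 0.0302, 0.2736],
 [0.0302, 1, -0.8217],
 [0.2736, -0.8217, 1]]


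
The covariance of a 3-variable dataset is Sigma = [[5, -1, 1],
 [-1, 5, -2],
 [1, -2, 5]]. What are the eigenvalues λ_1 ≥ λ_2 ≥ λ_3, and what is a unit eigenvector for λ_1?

Step 1 — characteristic polynomial p(λ) = det(λI - Sigma) = λ³ - tr·λ² + c_1·λ - det, where tr = trace, c_1 = sum of the principal 2×2 minors, det = det(Sigma):
  tr = 5 + 5 + 5 = 15,
  c_1 = (5·5 - (-1)²) + (5·5 - (1)²) + (5·5 - (-2)²) = 24 + 24 + 21 = 69,
  det = 5·(5·5 - (-2)²) - (-1)·((-1)·5 - (-2)·(1)) + (1)·((-1)·(-2) - 5·(1)) = 5·(21) - (-1)·(-3) + (1)·(-3) = 99.
  So p(λ) = λ³ - 15λ² + 69λ - 99.
Step 2 — look for an integer root (rational root theorem: any rational root is an integer divisor of 99). Testing λ = 3:
  p(3) = 27 - 135 + 207 - 99 = 0  ✓
  Dividing out (λ - 3): p(λ) = (λ - 3)(λ² - 12λ + 33).
Step 3 — remaining eigenvalues from the quadratic λ² - 12λ + 33 = 0:
  Δ = 12² - 4·33 = 144 - 132 = 12,  λ = (12 ± √12)/2 = (12 ± 3.4641)/2 ≈ 7.7321 or 4.2679.
  Sorted: λ_1 = 7.7321,  λ_2 = 4.2679,  λ_3 = 3  (check: sum = 15 = tr ✓).

Step 4 — unit eigenvector for λ_1 ≈ 7.7321: v spans the null space of (Sigma - λ_1 I), whose rows are
  r_1 = (-2.7321, -1, 1),  r_2 = (-1, -2.7321, -2),  r_3 = (1, -2, -2.7321).
  v is orthogonal to every row, so take v ∝ r_1 × r_2 = ((-1)·(-2) - (1)·(-2.7321), (1)·(-1) - (-2.7321)·(-2), (-2.7321)·(-2.7321) - (-1)·(-1)) ≈ (4.7321, -6.4641, 6.4641).
  Let u = (4.7321, -6.4641, 6.4641).
  ||u|| = √((4.7321)² + (-6.4641)² + (6.4641)²) = √(105.9615) ≈ 10.2938,  v_1 = u/||u|| ≈ (0.4597, -0.628, 0.628) (||v_1|| = 1).

λ_1 = 7.7321,  λ_2 = 4.2679,  λ_3 = 3;  v_1 ≈ (0.4597, -0.628, 0.628)


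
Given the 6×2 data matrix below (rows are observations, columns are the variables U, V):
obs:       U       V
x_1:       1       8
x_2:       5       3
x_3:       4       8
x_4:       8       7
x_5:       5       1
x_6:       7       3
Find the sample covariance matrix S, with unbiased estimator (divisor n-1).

Step 1 — column means:
  mean(U) = (1 + 5 + 4 + 8 + 5 + 7) / 6 = 30/6 = 5
  mean(V) = (8 + 3 + 8 + 7 + 1 + 3) / 6 = 30/6 = 5

Step 2 — sample covariance S[i,j] = (1/(n-1)) · Σ_k (x_{k,i} - mean_i) · (x_{k,j} - mean_j), with n-1 = 5.
  S[U,U] = ((-4)·(-4) + (0)·(0) + (-1)·(-1) + (3)·(3) + (0)·(0) + (2)·(2)) / 5 = 30/5 = 6
  S[U,V] = ((-4)·(3) + (0)·(-2) + (-1)·(3) + (3)·(2) + (0)·(-4) + (2)·(-2)) / 5 = -13/5 = -2.6
  S[V,V] = ((3)·(3) + (-2)·(-2) + (3)·(3) + (2)·(2) + (-4)·(-4) + (-2)·(-2)) / 5 = 46/5 = 9.2

S is symmetric (S[j,i] = S[i,j]). Assembling:

S = [[6, -2.6],
 [-2.6, 9.2]]


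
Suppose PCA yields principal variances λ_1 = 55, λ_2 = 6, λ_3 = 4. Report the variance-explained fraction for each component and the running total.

Step 1 — total variance = trace(Sigma) = Σ λ_i = 55 + 6 + 4 = 65.

Step 2 — fraction explained by component i = λ_i / Σ λ:
  PC1: 55/65 = 0.8462
  PC2: 6/65 = 0.0923
  PC3: 4/65 = 0.0615

Step 3 — cumulative fraction after k components = (λ_1 + ... + λ_k) / Σ λ:
  k = 1: 55/65 = 0.8462
  k = 2: (55 + 6)/65 = 61/65 = 0.9385
  k = 3: (55 + 6 + 4)/65 = 65/65 = 1

Summary (fraction, with percent):

explained: PC1 0.8462 (84.62%), PC2 0.0923 (9.23%), PC3 0.0615 (6.15%);  cumulative: 0.8462, 0.9385, 1


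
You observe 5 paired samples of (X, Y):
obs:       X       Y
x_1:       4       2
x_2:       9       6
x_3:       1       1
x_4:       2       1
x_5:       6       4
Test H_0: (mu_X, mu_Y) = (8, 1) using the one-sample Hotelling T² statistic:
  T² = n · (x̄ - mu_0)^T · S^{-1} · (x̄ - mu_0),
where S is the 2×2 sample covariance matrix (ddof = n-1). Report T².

Step 1 — sample mean vector:
  mean(X) = (4 + 9 + 1 + 2 + 6) / 5 = 22/5 = 4.4
  mean(Y) = (2 + 6 + 1 + 1 + 4) / 5 = 14/5 = 2.8
  x̄ = (4.4, 2.8),  deviation x̄ - mu_0 = (4.4, 2.8) - (8, 1) = (-3.6, 1.8).

Step 2 — sample covariance matrix, S[i,j] = (1/(n-1)) · Σ_k (x_{k,i} - mean_i) · (x_{k,j} - mean_j), divisor n-1 = 4:
  S[X,X] = ((-0.4)·(-0.4) + (4.6)·(4.6) + (-3.4)·(-3.4) + (-2.4)·(-2.4) + (1.6)·(1.6)) / 4 = 41.2/4 = 10.3
  S[X,Y] = ((-0.4)·(-0.8) + (4.6)·(3.2) + (-3.4)·(-1.8) + (-2.4)·(-1.8) + (1.6)·(1.2)) / 4 = 27.4/4 = 6.85
  S[Y,Y] = ((-0.8)·(-0.8) + (3.2)·(3.2) + (-1.8)·(-1.8) + (-1.8)·(-1.8) + (1.2)·(1.2)) / 4 = 18.8/4 = 4.7
  S = [[10.3, 6.85],
 [6.85, 4.7]].

Step 3 — invert S. det(S) = 10.3·4.7 - (6.85)² = 1.4875.
  S^{-1} = (1/det) · [[d, -b], [-b, a]] = [[3.1597, -4.605],
 [-4.605, 6.9244]].

Step 4 — quadratic form (x̄ - mu_0)^T · S^{-1} · (x̄ - mu_0):
  S^{-1} · (x̄ - mu_0) = (-19.6639, 29.042),
  (x̄ - mu_0)^T · [...] = (-3.6)·(-19.6639) + (1.8)·(29.042) = 123.0655.

Step 5 — scale by n: T² = 5 · 123.0655 = 615.3277.

T² ≈ 615.3277
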